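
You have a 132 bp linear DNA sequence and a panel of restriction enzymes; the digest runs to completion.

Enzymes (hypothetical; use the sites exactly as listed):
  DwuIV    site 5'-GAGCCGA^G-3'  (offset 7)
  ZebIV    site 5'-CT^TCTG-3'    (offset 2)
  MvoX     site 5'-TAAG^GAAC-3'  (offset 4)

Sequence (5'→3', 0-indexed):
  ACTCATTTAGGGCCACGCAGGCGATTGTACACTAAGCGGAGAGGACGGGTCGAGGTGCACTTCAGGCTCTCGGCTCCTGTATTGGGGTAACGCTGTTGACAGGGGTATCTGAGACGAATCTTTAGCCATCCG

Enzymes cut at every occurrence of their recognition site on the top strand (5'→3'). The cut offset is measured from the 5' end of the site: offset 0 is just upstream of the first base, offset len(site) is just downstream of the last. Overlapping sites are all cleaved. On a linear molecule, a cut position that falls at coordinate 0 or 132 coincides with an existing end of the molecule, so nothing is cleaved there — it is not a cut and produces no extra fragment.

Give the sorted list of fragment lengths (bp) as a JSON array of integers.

Site scan:
  DwuIV (GAGCCGAG, off=7): no sites
  ZebIV (CTTCTG, off=2): no sites
  MvoX (TAAGGAAC, off=4): no sites

Pooled cuts: ∅

Fragments:
  no cuts → one linear fragment of 132 bp

[132]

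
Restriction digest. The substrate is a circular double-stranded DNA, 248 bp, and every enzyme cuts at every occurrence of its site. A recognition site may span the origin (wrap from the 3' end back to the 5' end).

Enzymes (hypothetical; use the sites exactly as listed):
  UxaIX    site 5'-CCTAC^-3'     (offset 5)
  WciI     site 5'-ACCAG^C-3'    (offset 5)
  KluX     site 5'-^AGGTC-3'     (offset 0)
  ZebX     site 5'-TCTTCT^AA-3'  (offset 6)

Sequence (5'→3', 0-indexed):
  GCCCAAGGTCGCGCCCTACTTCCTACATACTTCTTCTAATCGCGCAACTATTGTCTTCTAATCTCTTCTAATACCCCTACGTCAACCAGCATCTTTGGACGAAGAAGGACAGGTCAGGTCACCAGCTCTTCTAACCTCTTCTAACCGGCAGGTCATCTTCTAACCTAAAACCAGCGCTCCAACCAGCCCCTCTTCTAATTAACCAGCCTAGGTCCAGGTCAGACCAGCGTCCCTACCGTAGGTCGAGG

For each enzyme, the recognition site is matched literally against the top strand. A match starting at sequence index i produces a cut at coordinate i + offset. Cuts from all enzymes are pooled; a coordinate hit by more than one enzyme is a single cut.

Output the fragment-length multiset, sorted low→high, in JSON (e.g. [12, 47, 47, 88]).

Site scan:
  UxaIX (CCTAC, off=5): starts [14, 21, 75, 231] → cuts [19, 26, 80, 236]
  WciI (ACCAGC, off=5): starts [84, 120, 169, 181, 201, 222] → cuts [89, 125, 174, 186, 206, 227]
  KluX (AGGTC, off=0): starts [5, 110, 115, 149, 209, 215, 239] → cuts [5, 110, 115, 149, 209, 215, 239]
  ZebX (TCTTCTAA, off=6): starts [31, 53, 63, 126, 136, 155, 190] → cuts [37, 59, 69, 132, 142, 161, 196]

Pooled cuts: [5, 19, 26, 37, 59, 69, 80, 89, 110, 115, 125, 132, 142, 149, 161, 174, 186, 196, 206, 209, 215, 227, 236, 239]

Fragment lengths:
  5→19: 14 bp
  19→26: 7 bp
  26→37: 11 bp
  37→59: 22 bp
  59→69: 10 bp
  69→80: 11 bp
  80→89: 9 bp
  89→110: 21 bp
  110→115: 5 bp
  115→125: 10 bp
  125→132: 7 bp
  132→142: 10 bp
  142→149: 7 bp
  149→161: 12 bp
  161→174: 13 bp
  174→186: 12 bp
  186→196: 10 bp
  196→206: 10 bp
  206→209: 3 bp
  209→215: 6 bp
  215→227: 12 bp
  227→236: 9 bp
  236→239: 3 bp
  239→5 (wrap): 248-239+5 = 14 bp

[3,3,5,6,7,7,7,9,9,10,10,10,10,10,11,11,12,12,12,13,14,14,21,22]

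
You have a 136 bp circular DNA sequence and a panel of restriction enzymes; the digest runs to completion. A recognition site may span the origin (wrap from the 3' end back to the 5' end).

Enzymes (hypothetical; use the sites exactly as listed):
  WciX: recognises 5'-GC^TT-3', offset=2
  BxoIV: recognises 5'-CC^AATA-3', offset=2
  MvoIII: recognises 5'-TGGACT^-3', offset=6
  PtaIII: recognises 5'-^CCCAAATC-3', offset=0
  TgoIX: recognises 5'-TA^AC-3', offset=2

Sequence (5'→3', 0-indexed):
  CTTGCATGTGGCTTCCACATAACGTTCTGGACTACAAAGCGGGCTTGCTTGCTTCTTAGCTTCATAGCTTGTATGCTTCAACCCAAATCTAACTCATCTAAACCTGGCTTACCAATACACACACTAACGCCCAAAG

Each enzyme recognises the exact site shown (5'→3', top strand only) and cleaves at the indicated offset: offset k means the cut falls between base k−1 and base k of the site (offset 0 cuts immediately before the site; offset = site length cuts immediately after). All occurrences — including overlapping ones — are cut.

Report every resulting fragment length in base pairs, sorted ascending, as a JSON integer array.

Scan for sites:
  WciX (GCTT, off=2): starts [10, 42, 46, 50, 58, 66, 74, 106, 135] → cuts [1, 12, 44, 48, 52, 60, 68, 76, 108]
  BxoIV (CCAATA, off=2): starts [111] → cuts [113]
  MvoIII (TGGACT, off=6): starts [27] → cuts [33]
  PtaIII (CCCAAATC, off=0): starts [81] → cuts [81]
  TgoIX (TAAC, off=2): starts [19, 89, 124] → cuts [21, 91, 126]

All cut coordinates (distinct, sorted): [1, 12, 21, 33, 44, 48, 52, 60, 68, 76, 81, 91, 108, 113, 126]

Fragments:
  1→12: 11 bp
  12→21: 9 bp
  21→33: 12 bp
  33→44: 11 bp
  44→48: 4 bp
  48→52: 4 bp
  52→60: 8 bp
  60→68: 8 bp
  68→76: 8 bp
  76→81: 5 bp
  81→91: 10 bp
  91→108: 17 bp
  108→113: 5 bp
  113→126: 13 bp
  126→1 (wrap): 136-126+1 = 11 bp

[4,4,5,5,8,8,8,9,10,11,11,11,12,13,17]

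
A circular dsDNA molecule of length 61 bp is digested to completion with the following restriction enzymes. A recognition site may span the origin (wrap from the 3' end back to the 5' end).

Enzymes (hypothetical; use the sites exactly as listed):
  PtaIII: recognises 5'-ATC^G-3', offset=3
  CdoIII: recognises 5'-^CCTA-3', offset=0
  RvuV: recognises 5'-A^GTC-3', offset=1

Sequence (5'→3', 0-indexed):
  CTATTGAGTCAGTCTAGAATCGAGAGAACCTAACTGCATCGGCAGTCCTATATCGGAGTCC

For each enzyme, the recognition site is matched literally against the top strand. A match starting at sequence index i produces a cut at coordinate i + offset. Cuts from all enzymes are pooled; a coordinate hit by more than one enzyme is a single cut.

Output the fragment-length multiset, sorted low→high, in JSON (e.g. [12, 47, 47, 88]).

[2,3,3,4,4,7,8,8,10,12]

Site scan:
  PtaIII (ATCG, off=3): starts [18, 37, 51] → cuts [21, 40, 54]
  CdoIII (CCTA, off=0): starts [28, 46, 60] → cuts [28, 46, 60]
  RvuV (AGTC, off=1): starts [6, 10, 43, 56] → cuts [7, 11, 44, 57]

All cut coordinates (distinct, sorted): [7, 11, 21, 28, 40, 44, 46, 54, 57, 60]

Fragments:
  7→11: 4 bp
  11→21: 10 bp
  21→28: 7 bp
  28→40: 12 bp
  40→44: 4 bp
  44→46: 2 bp
  46→54: 8 bp
  54→57: 3 bp
  57→60: 3 bp
  60→7 (wrap): 61-60+7 = 8 bp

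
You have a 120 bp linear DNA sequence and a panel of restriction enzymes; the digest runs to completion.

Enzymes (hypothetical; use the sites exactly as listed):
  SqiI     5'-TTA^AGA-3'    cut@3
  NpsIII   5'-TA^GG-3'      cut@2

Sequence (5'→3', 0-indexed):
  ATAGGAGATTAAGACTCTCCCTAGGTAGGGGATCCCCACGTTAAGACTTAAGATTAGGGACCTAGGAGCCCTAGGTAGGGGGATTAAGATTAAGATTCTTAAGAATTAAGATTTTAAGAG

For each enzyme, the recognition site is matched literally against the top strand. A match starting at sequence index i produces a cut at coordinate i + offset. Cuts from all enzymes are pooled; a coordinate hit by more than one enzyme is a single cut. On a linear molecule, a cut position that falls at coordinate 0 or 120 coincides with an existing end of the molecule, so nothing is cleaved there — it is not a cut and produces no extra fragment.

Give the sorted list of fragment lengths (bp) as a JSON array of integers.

[3,4,4,4,6,6,7,7,8,8,8,9,9,9,12,16]

Scan for sites:
  SqiI TTAAGA/3: at [8, 40, 47, 83, 89, 98, 105, 113] ⇒ [11, 43, 50, 86, 92, 101, 108, 116]
  NpsIII TAGG/2: at [1, 21, 25, 54, 62, 71, 75] ⇒ [3, 23, 27, 56, 64, 73, 77]

Pooled cuts: [3, 11, 23, 27, 43, 50, 56, 64, 73, 77, 86, 92, 101, 108, 116]

Fragment lengths:
  [0,3): 3 bp
  [3,11): 8 bp
  [11,23): 12 bp
  [23,27): 4 bp
  [27,43): 16 bp
  [43,50): 7 bp
  [50,56): 6 bp
  [56,64): 8 bp
  [64,73): 9 bp
  [73,77): 4 bp
  [77,86): 9 bp
  [86,92): 6 bp
  [92,101): 9 bp
  [101,108): 7 bp
  [108,116): 8 bp
  [116,120): 4 bp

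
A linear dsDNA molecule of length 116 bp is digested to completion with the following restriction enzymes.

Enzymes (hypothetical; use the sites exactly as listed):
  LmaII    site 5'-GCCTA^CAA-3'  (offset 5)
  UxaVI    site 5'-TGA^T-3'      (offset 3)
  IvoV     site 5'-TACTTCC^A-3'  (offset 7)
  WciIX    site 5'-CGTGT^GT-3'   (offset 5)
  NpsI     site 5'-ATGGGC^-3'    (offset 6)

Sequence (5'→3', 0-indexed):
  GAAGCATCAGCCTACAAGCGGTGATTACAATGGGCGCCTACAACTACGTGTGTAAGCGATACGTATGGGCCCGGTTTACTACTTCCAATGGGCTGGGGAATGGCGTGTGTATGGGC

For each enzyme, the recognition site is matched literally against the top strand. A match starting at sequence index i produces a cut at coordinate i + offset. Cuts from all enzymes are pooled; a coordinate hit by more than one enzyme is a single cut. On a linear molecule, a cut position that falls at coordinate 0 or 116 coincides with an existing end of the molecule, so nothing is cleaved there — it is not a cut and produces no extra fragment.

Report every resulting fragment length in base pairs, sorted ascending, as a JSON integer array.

[5,7,8,10,11,11,14,15,16,19]

Site scan:
  LmaII (GCCTACAA, off=5): starts [9, 35] → cuts [14, 40]
  UxaVI (TGAT, off=3): starts [21] → cuts [24]
  IvoV (TACTTCCA, off=7): starts [79] → cuts [86]
  WciIX (CGTGTGT, off=5): starts [46, 103] → cuts [51, 108]
  NpsI (ATGGGC, off=6): starts [29, 64, 87, 110] → cuts [35, 70, 93] (position 116 is a terminus of the linear molecule — no cut)

Pooled cuts: [14, 24, 35, 40, 51, 70, 86, 93, 108]

Fragments:
  [0,14): 14 bp
  [14,24): 10 bp
  [24,35): 11 bp
  [35,40): 5 bp
  [40,51): 11 bp
  [51,70): 19 bp
  [70,86): 16 bp
  [86,93): 7 bp
  [93,108): 15 bp
  [108,116): 8 bp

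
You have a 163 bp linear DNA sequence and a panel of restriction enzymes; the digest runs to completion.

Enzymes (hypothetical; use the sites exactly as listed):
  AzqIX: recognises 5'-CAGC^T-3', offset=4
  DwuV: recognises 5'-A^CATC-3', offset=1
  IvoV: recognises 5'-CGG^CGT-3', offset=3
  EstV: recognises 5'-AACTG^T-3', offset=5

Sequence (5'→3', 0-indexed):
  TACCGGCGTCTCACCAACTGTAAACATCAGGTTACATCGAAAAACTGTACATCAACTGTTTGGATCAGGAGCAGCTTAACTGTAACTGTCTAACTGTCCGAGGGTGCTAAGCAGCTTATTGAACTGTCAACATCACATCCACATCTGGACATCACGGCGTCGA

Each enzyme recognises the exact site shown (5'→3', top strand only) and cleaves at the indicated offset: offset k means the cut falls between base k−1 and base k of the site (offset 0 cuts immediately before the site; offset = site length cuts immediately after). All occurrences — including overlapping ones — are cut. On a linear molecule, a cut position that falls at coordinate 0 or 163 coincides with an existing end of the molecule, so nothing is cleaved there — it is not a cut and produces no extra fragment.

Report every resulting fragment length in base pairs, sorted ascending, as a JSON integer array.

[2,4,4,5,6,6,6,6,7,8,8,8,9,10,11,13,14,17,19]

Scan for sites:
  AzqIX CAGCT/4: at [71, 111] ⇒ [75, 115]
  DwuV ACATC/1: at [23, 33, 48, 129, 134, 140, 148] ⇒ [24, 34, 49, 130, 135, 141, 149]
  IvoV CGGCGT/3: at [3, 154] ⇒ [6, 157]
  EstV AACTGT/5: at [15, 42, 53, 77, 83, 91, 121] ⇒ [20, 47, 58, 82, 88, 96, 126]

Pooled cuts: [6, 20, 24, 34, 47, 49, 58, 75, 82, 88, 96, 115, 126, 130, 135, 141, 149, 157]

Fragment lengths:
  [0,6): 6 bp
  [6,20): 14 bp
  [20,24): 4 bp
  [24,34): 10 bp
  [34,47): 13 bp
  [47,49): 2 bp
  [49,58): 9 bp
  [58,75): 17 bp
  [75,82): 7 bp
  [82,88): 6 bp
  [88,96): 8 bp
  [96,115): 19 bp
  [115,126): 11 bp
  [126,130): 4 bp
  [130,135): 5 bp
  [135,141): 6 bp
  [141,149): 8 bp
  [149,157): 8 bp
  [157,163): 6 bp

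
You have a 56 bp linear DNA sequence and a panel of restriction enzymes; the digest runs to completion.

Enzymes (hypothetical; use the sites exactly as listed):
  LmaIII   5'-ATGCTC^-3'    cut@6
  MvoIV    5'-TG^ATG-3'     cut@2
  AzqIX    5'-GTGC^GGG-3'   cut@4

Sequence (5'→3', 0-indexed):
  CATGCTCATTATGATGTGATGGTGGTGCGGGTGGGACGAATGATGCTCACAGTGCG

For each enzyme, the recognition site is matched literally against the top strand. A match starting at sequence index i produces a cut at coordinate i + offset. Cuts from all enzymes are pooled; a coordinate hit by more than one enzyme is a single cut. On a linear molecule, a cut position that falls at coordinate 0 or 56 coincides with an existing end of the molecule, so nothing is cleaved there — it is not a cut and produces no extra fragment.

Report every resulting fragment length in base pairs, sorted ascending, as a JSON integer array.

[5,6,6,7,8,10,14]

Per-enzyme occurrences:
  LmaIII ATGCTC/6: at [1, 42] ⇒ [7, 48]
  MvoIV TGATG/2: at [11, 16, 40] ⇒ [13, 18, 42]
  AzqIX GTGCGGG/4: at [24] ⇒ [28]

Pooled cuts: [7, 13, 18, 28, 42, 48]

Fragments:
  [0,7): 7 bp
  [7,13): 6 bp
  [13,18): 5 bp
  [18,28): 10 bp
  [28,42): 14 bp
  [42,48): 6 bp
  [48,56): 8 bp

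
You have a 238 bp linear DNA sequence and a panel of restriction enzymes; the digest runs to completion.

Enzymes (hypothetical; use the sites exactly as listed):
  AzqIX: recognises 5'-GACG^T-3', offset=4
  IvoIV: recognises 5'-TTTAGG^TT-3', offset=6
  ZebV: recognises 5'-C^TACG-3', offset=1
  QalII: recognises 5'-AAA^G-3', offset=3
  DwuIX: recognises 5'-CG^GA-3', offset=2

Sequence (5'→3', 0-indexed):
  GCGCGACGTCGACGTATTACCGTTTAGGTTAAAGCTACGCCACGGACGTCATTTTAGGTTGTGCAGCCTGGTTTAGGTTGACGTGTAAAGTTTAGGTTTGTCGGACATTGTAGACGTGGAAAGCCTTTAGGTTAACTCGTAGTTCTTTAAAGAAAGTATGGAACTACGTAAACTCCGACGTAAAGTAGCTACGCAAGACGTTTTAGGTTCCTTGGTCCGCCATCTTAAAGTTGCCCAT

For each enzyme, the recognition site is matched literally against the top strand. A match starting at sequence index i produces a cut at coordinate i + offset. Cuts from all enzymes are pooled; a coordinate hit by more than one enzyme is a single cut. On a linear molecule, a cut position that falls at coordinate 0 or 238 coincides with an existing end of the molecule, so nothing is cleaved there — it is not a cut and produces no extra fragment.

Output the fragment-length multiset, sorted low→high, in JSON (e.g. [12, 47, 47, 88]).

[2,4,4,4,5,5,6,6,6,6,7,7,7,8,9,9,9,9,10,11,13,14,16,19,20,22]

Per-enzyme occurrences:
  AzqIX (GACGT, off=4): starts [4, 10, 44, 79, 112, 176, 196] → cuts [8, 14, 48, 83, 116, 180, 200]
  IvoIV (TTTAGGTT, off=6): starts [22, 52, 71, 90, 125, 201] → cuts [28, 58, 77, 96, 131, 207]
  ZebV (CTACG, off=1): starts [34, 163, 188] → cuts [35, 164, 189]
  QalII (AAAG, off=3): starts [30, 86, 119, 148, 152, 181, 226] → cuts [33, 89, 122, 151, 155, 184, 229]
  DwuIX (CGGA, off=2): starts [42, 101] → cuts [44, 103]

All cut coordinates (distinct, sorted): [8, 14, 28, 33, 35, 44, 48, 58, 77, 83, 89, 96, 103, 116, 122, 131, 151, 155, 164, 180, 184, 189, 200, 207, 229]

Fragment lengths:
  [0,8): 8 bp
  [8,14): 6 bp
  [14,28): 14 bp
  [28,33): 5 bp
  [33,35): 2 bp
  [35,44): 9 bp
  [44,48): 4 bp
  [48,58): 10 bp
  [58,77): 19 bp
  [77,83): 6 bp
  [83,89): 6 bp
  [89,96): 7 bp
  [96,103): 7 bp
  [103,116): 13 bp
  [116,122): 6 bp
  [122,131): 9 bp
  [131,151): 20 bp
  [151,155): 4 bp
  [155,164): 9 bp
  [164,180): 16 bp
  [180,184): 4 bp
  [184,189): 5 bp
  [189,200): 11 bp
  [200,207): 7 bp
  [207,229): 22 bp
  [229,238): 9 bp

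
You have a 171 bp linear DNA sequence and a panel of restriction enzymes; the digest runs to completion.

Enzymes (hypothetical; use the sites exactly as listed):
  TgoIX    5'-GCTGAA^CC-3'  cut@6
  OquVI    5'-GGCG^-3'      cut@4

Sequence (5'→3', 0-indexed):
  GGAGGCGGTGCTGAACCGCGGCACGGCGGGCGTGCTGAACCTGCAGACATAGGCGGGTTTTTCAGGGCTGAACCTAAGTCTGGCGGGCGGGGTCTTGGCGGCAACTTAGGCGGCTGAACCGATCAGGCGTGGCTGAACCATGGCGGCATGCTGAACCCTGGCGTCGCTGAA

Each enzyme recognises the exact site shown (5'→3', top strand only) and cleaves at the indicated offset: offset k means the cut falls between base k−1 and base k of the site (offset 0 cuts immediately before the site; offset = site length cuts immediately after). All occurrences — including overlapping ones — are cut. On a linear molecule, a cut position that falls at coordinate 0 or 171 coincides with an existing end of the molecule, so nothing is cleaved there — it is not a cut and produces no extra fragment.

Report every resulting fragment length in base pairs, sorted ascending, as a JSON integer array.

Site scan:
  TgoIX (GCTGAACC, off=6): starts [9, 33, 66, 112, 131, 149] → cuts [15, 39, 72, 118, 137, 155]
  OquVI (GGCG, off=4): starts [3, 24, 28, 51, 81, 85, 96, 108, 125, 141, 159] → cuts [7, 28, 32, 55, 85, 89, 100, 112, 129, 145, 163]

Pooled cuts: [7, 15, 28, 32, 39, 55, 72, 85, 89, 100, 112, 118, 129, 137, 145, 155, 163]

Fragment lengths:
  [0,7): 7 bp
  [7,15): 8 bp
  [15,28): 13 bp
  [28,32): 4 bp
  [32,39): 7 bp
  [39,55): 16 bp
  [55,72): 17 bp
  [72,85): 13 bp
  [85,89): 4 bp
  [89,100): 11 bp
  [100,112): 12 bp
  [112,118): 6 bp
  [118,129): 11 bp
  [129,137): 8 bp
  [137,145): 8 bp
  [145,155): 10 bp
  [155,163): 8 bp
  [163,171): 8 bp

[4,4,6,7,7,8,8,8,8,8,10,11,11,12,13,13,16,17]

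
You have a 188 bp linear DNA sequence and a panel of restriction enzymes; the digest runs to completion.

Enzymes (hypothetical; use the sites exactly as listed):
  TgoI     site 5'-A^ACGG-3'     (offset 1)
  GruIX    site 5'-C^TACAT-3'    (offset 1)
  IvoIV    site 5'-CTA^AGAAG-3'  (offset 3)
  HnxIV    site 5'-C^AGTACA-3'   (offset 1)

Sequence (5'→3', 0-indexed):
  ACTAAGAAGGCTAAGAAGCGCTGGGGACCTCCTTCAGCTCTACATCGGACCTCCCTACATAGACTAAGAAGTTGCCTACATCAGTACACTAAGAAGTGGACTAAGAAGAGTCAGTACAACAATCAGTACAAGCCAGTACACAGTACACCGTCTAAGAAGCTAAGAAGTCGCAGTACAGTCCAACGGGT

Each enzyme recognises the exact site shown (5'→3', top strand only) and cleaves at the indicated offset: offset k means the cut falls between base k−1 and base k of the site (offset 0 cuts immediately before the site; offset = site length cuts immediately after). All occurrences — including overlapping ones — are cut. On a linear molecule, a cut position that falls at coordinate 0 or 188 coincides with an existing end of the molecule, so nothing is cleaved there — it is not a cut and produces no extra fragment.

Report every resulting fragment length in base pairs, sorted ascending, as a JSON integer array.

[4,6,6,7,8,9,9,9,9,10,10,11,11,12,12,13,15,27]

Per-enzyme occurrences:
  TgoI (AACGG, off=1): starts [181] → cuts [182]
  GruIX (CTACAT, off=1): starts [39, 54, 75] → cuts [40, 55, 76]
  IvoIV (CTAAGAAG, off=3): starts [1, 10, 63, 88, 100, 151, 159] → cuts [4, 13, 66, 91, 103, 154, 162]
  HnxIV (CAGTACA, off=1): starts [81, 111, 123, 133, 140, 170] → cuts [82, 112, 124, 134, 141, 171]

Pooled cuts: [4, 13, 40, 55, 66, 76, 82, 91, 103, 112, 124, 134, 141, 154, 162, 171, 182]

Fragments:
  [0,4): 4 bp
  [4,13): 9 bp
  [13,40): 27 bp
  [40,55): 15 bp
  [55,66): 11 bp
  [66,76): 10 bp
  [76,82): 6 bp
  [82,91): 9 bp
  [91,103): 12 bp
  [103,112): 9 bp
  [112,124): 12 bp
  [124,134): 10 bp
  [134,141): 7 bp
  [141,154): 13 bp
  [154,162): 8 bp
  [162,171): 9 bp
  [171,182): 11 bp
  [182,188): 6 bp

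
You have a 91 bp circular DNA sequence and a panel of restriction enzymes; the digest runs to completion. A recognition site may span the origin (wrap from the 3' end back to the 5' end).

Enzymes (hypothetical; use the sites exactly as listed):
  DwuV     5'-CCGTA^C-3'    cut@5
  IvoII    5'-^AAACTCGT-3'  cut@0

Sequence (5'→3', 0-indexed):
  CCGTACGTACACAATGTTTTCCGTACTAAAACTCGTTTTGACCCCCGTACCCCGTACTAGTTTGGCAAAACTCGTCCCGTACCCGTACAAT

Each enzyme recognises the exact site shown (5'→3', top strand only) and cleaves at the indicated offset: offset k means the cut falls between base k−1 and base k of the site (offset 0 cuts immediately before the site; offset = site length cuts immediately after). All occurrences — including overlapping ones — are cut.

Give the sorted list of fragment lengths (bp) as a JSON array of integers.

[3,6,7,9,11,14,20,21]

Per-enzyme occurrences:
  DwuV CCGTAC/5: at [0, 20, 44, 51, 76, 82] ⇒ [5, 25, 49, 56, 81, 87]
  IvoII AAACTCGT/0: at [28, 67] ⇒ [28, 67]

All cut coordinates (distinct, sorted): [5, 25, 28, 49, 56, 67, 81, 87]

Fragment lengths:
  5→25: 20 bp
  25→28: 3 bp
  28→49: 21 bp
  49→56: 7 bp
  56→67: 11 bp
  67→81: 14 bp
  81→87: 6 bp
  87→5 (wrap): 91-87+5 = 9 bp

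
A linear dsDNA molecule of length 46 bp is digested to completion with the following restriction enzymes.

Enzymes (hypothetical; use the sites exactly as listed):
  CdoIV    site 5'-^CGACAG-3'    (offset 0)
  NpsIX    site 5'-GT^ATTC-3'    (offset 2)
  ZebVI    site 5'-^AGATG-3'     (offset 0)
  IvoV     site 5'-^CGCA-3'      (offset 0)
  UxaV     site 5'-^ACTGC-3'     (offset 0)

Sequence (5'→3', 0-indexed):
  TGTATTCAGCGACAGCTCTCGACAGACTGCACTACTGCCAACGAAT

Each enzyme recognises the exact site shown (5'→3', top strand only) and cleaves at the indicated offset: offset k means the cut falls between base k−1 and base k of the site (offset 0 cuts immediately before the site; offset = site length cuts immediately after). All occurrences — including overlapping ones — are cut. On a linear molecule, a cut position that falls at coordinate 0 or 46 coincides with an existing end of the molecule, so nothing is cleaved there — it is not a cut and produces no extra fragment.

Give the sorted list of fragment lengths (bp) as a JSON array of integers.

[3,6,6,8,10,13]

Per-enzyme occurrences:
  CdoIV CGACAG/0: at [9, 19] ⇒ [9, 19]
  NpsIX GTATTC/2: at [1] ⇒ [3]
  ZebVI (AGATG, off=0): no sites
  IvoV (CGCA, off=0): no sites
  UxaV ACTGC/0: at [25, 33] ⇒ [25, 33]

All cut coordinates (distinct, sorted): [3, 9, 19, 25, 33]

Fragments:
  [0,3): 3 bp
  [3,9): 6 bp
  [9,19): 10 bp
  [19,25): 6 bp
  [25,33): 8 bp
  [33,46): 13 bp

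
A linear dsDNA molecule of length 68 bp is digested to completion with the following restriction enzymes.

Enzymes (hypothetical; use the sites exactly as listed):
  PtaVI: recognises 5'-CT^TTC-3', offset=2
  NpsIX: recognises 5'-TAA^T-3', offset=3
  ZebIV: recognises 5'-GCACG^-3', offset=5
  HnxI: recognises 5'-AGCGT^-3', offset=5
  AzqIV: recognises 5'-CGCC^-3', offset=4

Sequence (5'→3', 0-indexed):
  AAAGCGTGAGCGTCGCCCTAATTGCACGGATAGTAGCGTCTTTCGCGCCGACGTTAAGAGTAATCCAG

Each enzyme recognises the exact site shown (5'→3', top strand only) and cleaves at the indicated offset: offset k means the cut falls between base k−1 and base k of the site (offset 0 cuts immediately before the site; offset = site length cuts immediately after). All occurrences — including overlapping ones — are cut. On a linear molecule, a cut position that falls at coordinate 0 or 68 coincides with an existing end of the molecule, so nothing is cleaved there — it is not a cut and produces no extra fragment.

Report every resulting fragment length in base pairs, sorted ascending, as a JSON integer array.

[2,4,4,5,6,7,7,8,11,14]

Scan for sites:
  PtaVI (CTTTC, off=2): starts [39] → cuts [41]
  NpsIX (TAAT, off=3): starts [18, 60] → cuts [21, 63]
  ZebIV (GCACG, off=5): starts [23] → cuts [28]
  HnxI (AGCGT, off=5): starts [2, 8, 34] → cuts [7, 13, 39]
  AzqIV (CGCC, off=4): starts [13, 45] → cuts [17, 49]

Pooled cuts: [7, 13, 17, 21, 28, 39, 41, 49, 63]

Fragments:
  [0,7): 7 bp
  [7,13): 6 bp
  [13,17): 4 bp
  [17,21): 4 bp
  [21,28): 7 bp
  [28,39): 11 bp
  [39,41): 2 bp
  [41,49): 8 bp
  [49,63): 14 bp
  [63,68): 5 bp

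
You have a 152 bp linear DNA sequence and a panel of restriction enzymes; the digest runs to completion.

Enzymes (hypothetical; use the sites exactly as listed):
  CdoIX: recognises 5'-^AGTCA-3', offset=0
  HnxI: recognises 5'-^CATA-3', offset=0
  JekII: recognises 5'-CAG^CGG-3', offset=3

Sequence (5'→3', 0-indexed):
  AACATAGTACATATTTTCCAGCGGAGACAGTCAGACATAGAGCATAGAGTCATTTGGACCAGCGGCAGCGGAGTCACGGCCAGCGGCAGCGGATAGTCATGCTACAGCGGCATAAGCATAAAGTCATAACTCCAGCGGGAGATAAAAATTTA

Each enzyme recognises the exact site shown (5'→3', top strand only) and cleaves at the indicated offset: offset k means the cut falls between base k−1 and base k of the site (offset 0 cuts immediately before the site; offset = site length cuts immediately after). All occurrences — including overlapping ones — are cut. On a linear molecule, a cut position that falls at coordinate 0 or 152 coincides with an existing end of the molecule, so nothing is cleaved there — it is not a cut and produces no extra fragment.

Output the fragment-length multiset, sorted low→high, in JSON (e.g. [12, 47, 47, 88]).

Site scan:
  CdoIX AGTCA/0: at [28, 47, 71, 94, 121] ⇒ [28, 47, 71, 94, 121]
  HnxI CATA/0: at [2, 9, 35, 42, 110, 116, 124] ⇒ [2, 9, 35, 42, 110, 116, 124]
  JekII CAGCGG/3: at [18, 59, 65, 80, 86, 104, 132] ⇒ [21, 62, 68, 83, 89, 107, 135]

Pooled cuts: [2, 9, 21, 28, 35, 42, 47, 62, 68, 71, 83, 89, 94, 107, 110, 116, 121, 124, 135]

Fragment lengths:
  [0,2): 2 bp
  [2,9): 7 bp
  [9,21): 12 bp
  [21,28): 7 bp
  [28,35): 7 bp
  [35,42): 7 bp
  [42,47): 5 bp
  [47,62): 15 bp
  [62,68): 6 bp
  [68,71): 3 bp
  [71,83): 12 bp
  [83,89): 6 bp
  [89,94): 5 bp
  [94,107): 13 bp
  [107,110): 3 bp
  [110,116): 6 bp
  [116,121): 5 bp
  [121,124): 3 bp
  [124,135): 11 bp
  [135,152): 17 bp

[2,3,3,3,5,5,5,6,6,6,7,7,7,7,11,12,12,13,15,17]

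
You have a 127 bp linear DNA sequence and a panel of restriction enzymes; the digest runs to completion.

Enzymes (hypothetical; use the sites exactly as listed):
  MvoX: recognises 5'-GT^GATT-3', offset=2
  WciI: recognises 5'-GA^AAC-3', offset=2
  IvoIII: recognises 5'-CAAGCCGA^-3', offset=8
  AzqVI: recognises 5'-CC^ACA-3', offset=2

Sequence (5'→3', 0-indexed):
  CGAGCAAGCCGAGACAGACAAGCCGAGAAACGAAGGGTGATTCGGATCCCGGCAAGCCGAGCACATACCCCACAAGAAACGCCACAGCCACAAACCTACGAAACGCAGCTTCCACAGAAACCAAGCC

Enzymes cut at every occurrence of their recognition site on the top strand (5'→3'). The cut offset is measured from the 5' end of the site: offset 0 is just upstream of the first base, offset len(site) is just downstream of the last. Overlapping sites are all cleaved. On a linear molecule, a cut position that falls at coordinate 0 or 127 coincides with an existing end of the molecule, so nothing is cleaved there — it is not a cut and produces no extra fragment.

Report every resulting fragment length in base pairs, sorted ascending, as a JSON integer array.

[2,5,6,6,6,9,10,11,12,12,12,14,22]

Per-enzyme occurrences:
  MvoX GTGATT/2: at [36] ⇒ [38]
  WciI GAAAC/2: at [26, 75, 99, 116] ⇒ [28, 77, 101, 118]
  IvoIII CAAGCCGA/8: at [4, 18, 52] ⇒ [12, 26, 60]
  AzqVI CCACA/2: at [69, 81, 87, 111] ⇒ [71, 83, 89, 113]

Pooled cuts: [12, 26, 28, 38, 60, 71, 77, 83, 89, 101, 113, 118]

Fragment lengths:
  [0,12): 12 bp
  [12,26): 14 bp
  [26,28): 2 bp
  [28,38): 10 bp
  [38,60): 22 bp
  [60,71): 11 bp
  [71,77): 6 bp
  [77,83): 6 bp
  [83,89): 6 bp
  [89,101): 12 bp
  [101,113): 12 bp
  [113,118): 5 bp
  [118,127): 9 bp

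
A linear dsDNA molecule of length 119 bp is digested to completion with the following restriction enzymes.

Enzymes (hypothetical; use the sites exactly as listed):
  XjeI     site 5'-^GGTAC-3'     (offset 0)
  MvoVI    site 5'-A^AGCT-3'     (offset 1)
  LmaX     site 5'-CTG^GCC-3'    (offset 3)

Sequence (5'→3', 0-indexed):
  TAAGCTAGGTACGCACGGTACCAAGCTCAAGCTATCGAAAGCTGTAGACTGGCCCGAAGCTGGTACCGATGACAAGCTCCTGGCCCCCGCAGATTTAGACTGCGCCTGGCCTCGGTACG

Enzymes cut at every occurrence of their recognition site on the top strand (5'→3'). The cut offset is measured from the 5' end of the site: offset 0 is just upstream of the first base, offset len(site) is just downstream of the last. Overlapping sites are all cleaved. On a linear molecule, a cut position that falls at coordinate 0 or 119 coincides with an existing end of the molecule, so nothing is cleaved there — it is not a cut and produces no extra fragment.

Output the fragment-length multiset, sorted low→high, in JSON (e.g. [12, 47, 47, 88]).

[2,4,5,5,6,6,6,7,8,9,10,12,13,26]

Per-enzyme occurrences:
  XjeI (GGTAC, off=0): starts [7, 16, 61, 113] → cuts [7, 16, 61, 113]
  MvoVI (AAGCT, off=1): starts [1, 22, 28, 38, 56, 73] → cuts [2, 23, 29, 39, 57, 74]
  LmaX (CTGGCC, off=3): starts [48, 79, 105] → cuts [51, 82, 108]

Pooled cuts: [2, 7, 16, 23, 29, 39, 51, 57, 61, 74, 82, 108, 113]

Fragment lengths:
  [0,2): 2 bp
  [2,7): 5 bp
  [7,16): 9 bp
  [16,23): 7 bp
  [23,29): 6 bp
  [29,39): 10 bp
  [39,51): 12 bp
  [51,57): 6 bp
  [57,61): 4 bp
  [61,74): 13 bp
  [74,82): 8 bp
  [82,108): 26 bp
  [108,113): 5 bp
  [113,119): 6 bp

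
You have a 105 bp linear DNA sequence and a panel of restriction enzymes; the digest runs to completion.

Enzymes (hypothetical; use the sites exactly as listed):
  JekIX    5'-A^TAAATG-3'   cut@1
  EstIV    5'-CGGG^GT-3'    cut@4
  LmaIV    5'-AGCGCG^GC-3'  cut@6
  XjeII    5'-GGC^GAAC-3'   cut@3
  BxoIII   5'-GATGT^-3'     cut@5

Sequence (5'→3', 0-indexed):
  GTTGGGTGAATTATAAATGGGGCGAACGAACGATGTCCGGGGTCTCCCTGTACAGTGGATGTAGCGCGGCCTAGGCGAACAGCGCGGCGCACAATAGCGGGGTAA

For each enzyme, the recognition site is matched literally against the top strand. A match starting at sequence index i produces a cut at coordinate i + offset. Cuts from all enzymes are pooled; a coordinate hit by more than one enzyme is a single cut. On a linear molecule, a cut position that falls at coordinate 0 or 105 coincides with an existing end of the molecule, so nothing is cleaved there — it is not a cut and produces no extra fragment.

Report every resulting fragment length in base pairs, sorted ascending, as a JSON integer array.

Per-enzyme occurrences:
  JekIX (ATAAATG, off=1): starts [12] → cuts [13]
  EstIV (CGGGGT, off=4): starts [37, 97] → cuts [41, 101]
  LmaIV (AGCGCGGC, off=6): starts [62, 80] → cuts [68, 86]
  XjeII (GGCGAAC, off=3): starts [20, 73] → cuts [23, 76]
  BxoIII (GATGT, off=5): starts [31, 57] → cuts [36, 62]

All cut coordinates (distinct, sorted): [13, 23, 36, 41, 62, 68, 76, 86, 101]

Fragments:
  [0,13): 13 bp
  [13,23): 10 bp
  [23,36): 13 bp
  [36,41): 5 bp
  [41,62): 21 bp
  [62,68): 6 bp
  [68,76): 8 bp
  [76,86): 10 bp
  [86,101): 15 bp
  [101,105): 4 bp

[4,5,6,8,10,10,13,13,15,21]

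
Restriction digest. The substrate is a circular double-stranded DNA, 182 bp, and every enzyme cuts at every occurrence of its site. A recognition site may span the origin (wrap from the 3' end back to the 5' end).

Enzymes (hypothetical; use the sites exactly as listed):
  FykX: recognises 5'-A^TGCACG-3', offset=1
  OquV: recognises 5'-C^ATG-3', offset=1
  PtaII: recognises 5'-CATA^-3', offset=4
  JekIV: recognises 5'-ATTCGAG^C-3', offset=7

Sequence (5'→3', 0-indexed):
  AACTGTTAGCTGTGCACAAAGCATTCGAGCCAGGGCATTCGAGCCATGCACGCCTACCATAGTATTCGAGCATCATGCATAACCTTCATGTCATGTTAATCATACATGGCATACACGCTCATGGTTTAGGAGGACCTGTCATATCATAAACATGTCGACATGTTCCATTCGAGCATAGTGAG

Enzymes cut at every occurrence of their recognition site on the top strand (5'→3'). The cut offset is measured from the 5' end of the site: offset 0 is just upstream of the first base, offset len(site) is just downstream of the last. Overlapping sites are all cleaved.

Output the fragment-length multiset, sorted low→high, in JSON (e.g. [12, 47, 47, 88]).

[1,1,2,3,4,4,5,5,6,7,7,8,8,9,12,14,14,15,23,34]

Scan for sites:
  FykX (ATGCACG, off=1): starts [45] → cuts [46]
  OquV (CATG, off=1): starts [44, 73, 86, 91, 104, 119, 150, 158] → cuts [45, 74, 87, 92, 105, 120, 151, 159]
  PtaII (CATA, off=4): starts [57, 77, 100, 109, 139, 144, 173] → cuts [61, 81, 104, 113, 143, 148, 177]
  JekIV (ATTCGAGC, off=7): starts [22, 36, 63, 166] → cuts [29, 43, 70, 173]

All cut coordinates (distinct, sorted): [29, 43, 45, 46, 61, 70, 74, 81, 87, 92, 104, 105, 113, 120, 143, 148, 151, 159, 173, 177]

Fragments:
  29→43: 14 bp
  43→45: 2 bp
  45→46: 1 bp
  46→61: 15 bp
  61→70: 9 bp
  70→74: 4 bp
  74→81: 7 bp
  81→87: 6 bp
  87→92: 5 bp
  92→104: 12 bp
  104→105: 1 bp
  105→113: 8 bp
  113→120: 7 bp
  120→143: 23 bp
  143→148: 5 bp
  148→151: 3 bp
  151→159: 8 bp
  159→173: 14 bp
  173→177: 4 bp
  177→29 (wrap): 182-177+29 = 34 bp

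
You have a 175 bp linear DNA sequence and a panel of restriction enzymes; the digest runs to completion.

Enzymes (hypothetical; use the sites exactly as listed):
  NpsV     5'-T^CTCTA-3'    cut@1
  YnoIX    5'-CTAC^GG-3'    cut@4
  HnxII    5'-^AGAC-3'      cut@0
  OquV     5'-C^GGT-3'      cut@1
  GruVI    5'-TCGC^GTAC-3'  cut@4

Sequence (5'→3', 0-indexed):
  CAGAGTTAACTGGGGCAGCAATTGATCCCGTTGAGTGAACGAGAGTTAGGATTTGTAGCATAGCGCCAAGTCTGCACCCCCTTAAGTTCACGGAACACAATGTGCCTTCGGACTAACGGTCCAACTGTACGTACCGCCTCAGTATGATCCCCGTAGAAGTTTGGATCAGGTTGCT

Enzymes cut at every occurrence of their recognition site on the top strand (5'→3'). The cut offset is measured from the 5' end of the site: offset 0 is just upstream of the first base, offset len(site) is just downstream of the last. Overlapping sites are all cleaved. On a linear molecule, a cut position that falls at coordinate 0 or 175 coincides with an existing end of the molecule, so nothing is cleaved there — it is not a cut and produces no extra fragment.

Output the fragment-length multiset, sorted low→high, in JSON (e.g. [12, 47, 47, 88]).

Site scan:
  NpsV (TCTCTA, off=1): no sites
  YnoIX (CTACGG, off=4): no sites
  HnxII (AGAC, off=0): no sites
  OquV (CGGT, off=1): starts [116] → cuts [117]
  GruVI (TCGCGTAC, off=4): no sites

All cut coordinates (distinct, sorted): [117]

Fragment lengths:
  [0,117): 117 bp
  [117,175): 58 bp

[58,117]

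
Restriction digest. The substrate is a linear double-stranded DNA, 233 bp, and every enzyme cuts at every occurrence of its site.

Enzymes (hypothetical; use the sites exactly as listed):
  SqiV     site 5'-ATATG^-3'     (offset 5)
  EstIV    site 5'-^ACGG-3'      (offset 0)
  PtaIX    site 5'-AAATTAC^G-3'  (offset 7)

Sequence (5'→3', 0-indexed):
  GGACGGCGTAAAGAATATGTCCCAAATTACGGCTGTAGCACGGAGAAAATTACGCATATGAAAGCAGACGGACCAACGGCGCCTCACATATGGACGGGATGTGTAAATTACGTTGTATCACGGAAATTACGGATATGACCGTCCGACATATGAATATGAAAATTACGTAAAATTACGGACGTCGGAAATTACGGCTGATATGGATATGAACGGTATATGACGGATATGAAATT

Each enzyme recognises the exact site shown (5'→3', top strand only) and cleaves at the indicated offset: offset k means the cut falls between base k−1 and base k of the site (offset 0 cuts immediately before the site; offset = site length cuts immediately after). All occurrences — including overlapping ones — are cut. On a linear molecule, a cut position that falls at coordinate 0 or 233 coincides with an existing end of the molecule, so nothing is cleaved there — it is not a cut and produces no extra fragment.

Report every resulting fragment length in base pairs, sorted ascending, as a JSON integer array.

[1,1,2,2,2,2,2,5,6,6,7,7,7,8,8,8,8,9,9,9,9,10,10,14,14,15,17,17,18]

Site scan:
  SqiV (ATATG, off=5): starts [14, 55, 87, 132, 147, 153, 197, 203, 214, 223] → cuts [19, 60, 92, 137, 152, 158, 202, 208, 219, 228]
  EstIV (ACGG, off=0): starts [2, 28, 39, 67, 75, 93, 119, 128, 174, 190, 209, 219] → cuts [2, 28, 39, 67, 75, 93, 119, 128, 174, 190, 209, 219]
  PtaIX (AAATTACG, off=7): starts [23, 46, 104, 123, 159, 169, 185] → cuts [30, 53, 111, 130, 166, 176, 192]

All cut coordinates (distinct, sorted): [2, 19, 28, 30, 39, 53, 60, 67, 75, 92, 93, 111, 119, 128, 130, 137, 152, 158, 166, 174, 176, 190, 192, 202, 208, 209, 219, 228]

Fragment lengths:
  [0,2): 2 bp
  [2,19): 17 bp
  [19,28): 9 bp
  [28,30): 2 bp
  [30,39): 9 bp
  [39,53): 14 bp
  [53,60): 7 bp
  [60,67): 7 bp
  [67,75): 8 bp
  [75,92): 17 bp
  [92,93): 1 bp
  [93,111): 18 bp
  [111,119): 8 bp
  [119,128): 9 bp
  [128,130): 2 bp
  [130,137): 7 bp
  [137,152): 15 bp
  [152,158): 6 bp
  [158,166): 8 bp
  [166,174): 8 bp
  [174,176): 2 bp
  [176,190): 14 bp
  [190,192): 2 bp
  [192,202): 10 bp
  [202,208): 6 bp
  [208,209): 1 bp
  [209,219): 10 bp
  [219,228): 9 bp
  [228,233): 5 bp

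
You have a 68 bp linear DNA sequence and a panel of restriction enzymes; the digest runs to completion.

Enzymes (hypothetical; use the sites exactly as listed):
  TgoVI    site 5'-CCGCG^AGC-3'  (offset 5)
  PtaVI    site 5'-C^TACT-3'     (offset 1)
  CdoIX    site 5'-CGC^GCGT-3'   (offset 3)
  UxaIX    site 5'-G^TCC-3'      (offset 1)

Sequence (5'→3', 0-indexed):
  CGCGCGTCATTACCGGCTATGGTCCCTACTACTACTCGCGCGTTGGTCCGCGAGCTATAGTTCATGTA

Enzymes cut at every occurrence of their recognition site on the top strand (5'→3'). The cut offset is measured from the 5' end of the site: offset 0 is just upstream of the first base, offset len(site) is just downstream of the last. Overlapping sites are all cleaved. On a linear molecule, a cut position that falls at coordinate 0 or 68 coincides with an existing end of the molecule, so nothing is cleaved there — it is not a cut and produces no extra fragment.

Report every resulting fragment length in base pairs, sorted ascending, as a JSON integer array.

Site scan:
  TgoVI CCGCGAGC/5: at [47] ⇒ [52]
  PtaVI CTACT/1: at [25, 28, 31] ⇒ [26, 29, 32]
  CdoIX CGCGCGT/3: at [0, 36] ⇒ [3, 39]
  UxaIX GTCC/1: at [21, 45] ⇒ [22, 46]

Pooled cuts: [3, 22, 26, 29, 32, 39, 46, 52]

Fragment lengths:
  [0,3): 3 bp
  [3,22): 19 bp
  [22,26): 4 bp
  [26,29): 3 bp
  [29,32): 3 bp
  [32,39): 7 bp
  [39,46): 7 bp
  [46,52): 6 bp
  [52,68): 16 bp

[3,3,3,4,6,7,7,16,19]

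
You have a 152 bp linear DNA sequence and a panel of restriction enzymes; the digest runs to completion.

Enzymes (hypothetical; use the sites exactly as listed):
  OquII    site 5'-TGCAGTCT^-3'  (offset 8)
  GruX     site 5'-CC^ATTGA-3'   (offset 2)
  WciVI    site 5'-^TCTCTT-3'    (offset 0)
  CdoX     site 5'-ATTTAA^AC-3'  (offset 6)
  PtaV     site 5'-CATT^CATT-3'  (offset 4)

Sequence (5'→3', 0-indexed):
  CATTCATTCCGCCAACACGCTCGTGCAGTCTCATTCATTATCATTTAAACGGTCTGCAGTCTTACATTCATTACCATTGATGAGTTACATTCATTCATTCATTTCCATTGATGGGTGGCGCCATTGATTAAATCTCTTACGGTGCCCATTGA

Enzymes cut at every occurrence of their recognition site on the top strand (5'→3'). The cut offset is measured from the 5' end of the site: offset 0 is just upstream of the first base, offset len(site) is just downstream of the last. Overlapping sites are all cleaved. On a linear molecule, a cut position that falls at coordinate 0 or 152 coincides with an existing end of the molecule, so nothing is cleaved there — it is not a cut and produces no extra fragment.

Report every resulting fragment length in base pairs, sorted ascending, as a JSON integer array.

Scan for sites:
  OquII (TGCAGTCT, off=8): starts [23, 54] → cuts [31, 62]
  GruX (CCATTGA, off=2): starts [73, 104, 120, 145] → cuts [75, 106, 122, 147]
  WciVI (TCTCTT, off=0): starts [132] → cuts [132]
  CdoX (ATTTAAAC, off=6): starts [42] → cuts [48]
  PtaV (CATTCATT, off=4): starts [0, 31, 64, 87, 91, 95] → cuts [4, 35, 68, 91, 95, 99]

Pooled cuts: [4, 31, 35, 48, 62, 68, 75, 91, 95, 99, 106, 122, 132, 147]

Fragment lengths:
  [0,4): 4 bp
  [4,31): 27 bp
  [31,35): 4 bp
  [35,48): 13 bp
  [48,62): 14 bp
  [62,68): 6 bp
  [68,75): 7 bp
  [75,91): 16 bp
  [91,95): 4 bp
  [95,99): 4 bp
  [99,106): 7 bp
  [106,122): 16 bp
  [122,132): 10 bp
  [132,147): 15 bp
  [147,152): 5 bp

[4,4,4,4,5,6,7,7,10,13,14,15,16,16,27]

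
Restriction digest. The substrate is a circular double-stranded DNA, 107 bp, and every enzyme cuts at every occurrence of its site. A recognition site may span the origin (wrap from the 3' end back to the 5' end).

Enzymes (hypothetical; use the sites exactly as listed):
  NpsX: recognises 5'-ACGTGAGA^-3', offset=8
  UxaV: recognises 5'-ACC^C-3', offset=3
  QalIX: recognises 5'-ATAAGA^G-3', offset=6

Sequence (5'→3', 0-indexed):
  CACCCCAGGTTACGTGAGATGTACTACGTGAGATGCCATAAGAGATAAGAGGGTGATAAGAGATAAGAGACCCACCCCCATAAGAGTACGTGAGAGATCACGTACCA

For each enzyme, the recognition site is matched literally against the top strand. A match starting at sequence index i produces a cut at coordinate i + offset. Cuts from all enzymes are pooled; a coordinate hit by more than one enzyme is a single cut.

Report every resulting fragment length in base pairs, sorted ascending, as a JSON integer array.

Site scan:
  NpsX ACGTGAGA/8: at [11, 25, 87] ⇒ [19, 33, 95]
  UxaV ACCC/3: at [1, 69, 73] ⇒ [4, 72, 76]
  QalIX ATAAGAG/6: at [37, 44, 55, 62, 79] ⇒ [43, 50, 61, 68, 85]

Pooled cuts: [4, 19, 33, 43, 50, 61, 68, 72, 76, 85, 95]

Fragment lengths:
  4→19: 15 bp
  19→33: 14 bp
  33→43: 10 bp
  43→50: 7 bp
  50→61: 11 bp
  61→68: 7 bp
  68→72: 4 bp
  72→76: 4 bp
  76→85: 9 bp
  85→95: 10 bp
  95→4 (wrap): 107-95+4 = 16 bp

[4,4,7,7,9,10,10,11,14,15,16]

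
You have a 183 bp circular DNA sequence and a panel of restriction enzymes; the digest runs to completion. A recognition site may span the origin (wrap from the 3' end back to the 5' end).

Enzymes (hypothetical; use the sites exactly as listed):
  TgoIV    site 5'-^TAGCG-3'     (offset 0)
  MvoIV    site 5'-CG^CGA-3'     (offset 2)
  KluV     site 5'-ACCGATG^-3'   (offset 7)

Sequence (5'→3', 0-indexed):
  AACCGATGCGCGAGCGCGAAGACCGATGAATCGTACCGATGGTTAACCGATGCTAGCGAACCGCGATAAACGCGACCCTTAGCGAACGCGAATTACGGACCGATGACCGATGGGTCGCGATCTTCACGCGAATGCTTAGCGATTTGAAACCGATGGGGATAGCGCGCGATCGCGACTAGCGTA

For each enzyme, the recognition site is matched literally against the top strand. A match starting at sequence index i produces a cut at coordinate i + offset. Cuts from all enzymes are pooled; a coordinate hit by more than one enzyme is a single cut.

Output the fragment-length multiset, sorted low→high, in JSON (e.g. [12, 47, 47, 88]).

[1,2,4,4,5,6,6,7,7,7,8,9,9,10,11,11,12,13,15,17,19]

Site scan:
  TgoIV TAGCG/0: at [53, 79, 136, 159, 176] ⇒ [53, 79, 136, 159, 176]
  MvoIV CGCGA/2: at [8, 14, 61, 70, 86, 115, 126, 164, 170] ⇒ [10, 16, 63, 72, 88, 117, 128, 166, 172]
  KluV ACCGATG/7: at [1, 21, 34, 45, 98, 105, 148] ⇒ [8, 28, 41, 52, 105, 112, 155]

All cut coordinates (distinct, sorted): [8, 10, 16, 28, 41, 52, 53, 63, 72, 79, 88, 105, 112, 117, 128, 136, 155, 159, 166, 172, 176]

Fragments:
  8→10: 2 bp
  10→16: 6 bp
  16→28: 12 bp
  28→41: 13 bp
  41→52: 11 bp
  52→53: 1 bp
  53→63: 10 bp
  63→72: 9 bp
  72→79: 7 bp
  79→88: 9 bp
  88→105: 17 bp
  105→112: 7 bp
  112→117: 5 bp
  117→128: 11 bp
  128→136: 8 bp
  136→155: 19 bp
  155→159: 4 bp
  159→166: 7 bp
  166→172: 6 bp
  172→176: 4 bp
  176→8 (wrap): 183-176+8 = 15 bp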